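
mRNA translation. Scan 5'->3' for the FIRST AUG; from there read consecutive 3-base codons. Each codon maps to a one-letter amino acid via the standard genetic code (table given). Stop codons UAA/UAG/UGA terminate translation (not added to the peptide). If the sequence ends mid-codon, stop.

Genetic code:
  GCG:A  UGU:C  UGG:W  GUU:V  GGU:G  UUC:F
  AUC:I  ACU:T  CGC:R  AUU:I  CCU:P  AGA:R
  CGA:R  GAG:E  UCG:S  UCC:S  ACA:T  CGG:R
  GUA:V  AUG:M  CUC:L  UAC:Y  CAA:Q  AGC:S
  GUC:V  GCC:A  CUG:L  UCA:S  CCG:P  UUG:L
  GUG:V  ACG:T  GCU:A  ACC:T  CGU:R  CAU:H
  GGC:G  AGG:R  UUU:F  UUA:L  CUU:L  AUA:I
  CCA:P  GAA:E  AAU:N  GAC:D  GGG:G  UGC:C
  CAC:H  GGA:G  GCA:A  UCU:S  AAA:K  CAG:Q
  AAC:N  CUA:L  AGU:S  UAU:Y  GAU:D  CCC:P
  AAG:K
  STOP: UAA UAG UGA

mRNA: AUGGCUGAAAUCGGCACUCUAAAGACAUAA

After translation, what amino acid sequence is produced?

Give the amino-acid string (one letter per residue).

start AUG at pos 0
pos 0: AUG -> M; peptide=M
pos 3: GCU -> A; peptide=MA
pos 6: GAA -> E; peptide=MAE
pos 9: AUC -> I; peptide=MAEI
pos 12: GGC -> G; peptide=MAEIG
pos 15: ACU -> T; peptide=MAEIGT
pos 18: CUA -> L; peptide=MAEIGTL
pos 21: AAG -> K; peptide=MAEIGTLK
pos 24: ACA -> T; peptide=MAEIGTLKT
pos 27: UAA -> STOP

Answer: MAEIGTLKT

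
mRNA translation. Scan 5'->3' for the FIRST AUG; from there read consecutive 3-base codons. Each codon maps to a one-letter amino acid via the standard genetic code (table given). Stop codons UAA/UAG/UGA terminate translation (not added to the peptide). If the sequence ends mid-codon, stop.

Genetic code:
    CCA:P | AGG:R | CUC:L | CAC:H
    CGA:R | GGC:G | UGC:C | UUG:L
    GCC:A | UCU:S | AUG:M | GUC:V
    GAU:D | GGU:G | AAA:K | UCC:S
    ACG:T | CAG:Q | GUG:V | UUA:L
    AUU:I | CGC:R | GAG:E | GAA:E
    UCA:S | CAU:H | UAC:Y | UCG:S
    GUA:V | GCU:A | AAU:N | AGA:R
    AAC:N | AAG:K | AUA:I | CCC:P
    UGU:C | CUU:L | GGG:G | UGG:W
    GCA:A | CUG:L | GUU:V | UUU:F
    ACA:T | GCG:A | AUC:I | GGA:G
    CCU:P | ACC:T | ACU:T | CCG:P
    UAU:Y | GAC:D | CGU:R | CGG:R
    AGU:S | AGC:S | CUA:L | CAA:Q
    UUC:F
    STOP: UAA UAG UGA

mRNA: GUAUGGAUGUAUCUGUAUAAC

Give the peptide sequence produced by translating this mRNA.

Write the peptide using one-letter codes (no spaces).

start AUG at pos 2
pos 2: AUG -> M; peptide=M
pos 5: GAU -> D; peptide=MD
pos 8: GUA -> V; peptide=MDV
pos 11: UCU -> S; peptide=MDVS
pos 14: GUA -> V; peptide=MDVSV
pos 17: UAA -> STOP

Answer: MDVSV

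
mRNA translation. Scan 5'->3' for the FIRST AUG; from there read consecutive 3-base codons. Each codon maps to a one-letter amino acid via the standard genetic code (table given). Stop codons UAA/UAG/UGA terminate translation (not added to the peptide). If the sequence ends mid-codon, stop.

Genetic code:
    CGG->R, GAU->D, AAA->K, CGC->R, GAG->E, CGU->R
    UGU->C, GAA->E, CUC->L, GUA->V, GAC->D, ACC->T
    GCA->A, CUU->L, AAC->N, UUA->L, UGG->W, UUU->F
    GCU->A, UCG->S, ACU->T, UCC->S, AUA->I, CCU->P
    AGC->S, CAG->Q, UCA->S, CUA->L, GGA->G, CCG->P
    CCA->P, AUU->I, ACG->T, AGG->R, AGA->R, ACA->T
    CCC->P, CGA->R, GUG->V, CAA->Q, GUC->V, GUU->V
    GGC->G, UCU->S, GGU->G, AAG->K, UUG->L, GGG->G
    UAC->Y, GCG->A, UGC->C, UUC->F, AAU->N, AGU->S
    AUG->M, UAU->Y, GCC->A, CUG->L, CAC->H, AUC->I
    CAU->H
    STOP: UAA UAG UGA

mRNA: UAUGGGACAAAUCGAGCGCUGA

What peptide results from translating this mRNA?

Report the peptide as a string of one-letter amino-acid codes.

start AUG at pos 1
pos 1: AUG -> M; peptide=M
pos 4: GGA -> G; peptide=MG
pos 7: CAA -> Q; peptide=MGQ
pos 10: AUC -> I; peptide=MGQI
pos 13: GAG -> E; peptide=MGQIE
pos 16: CGC -> R; peptide=MGQIER
pos 19: UGA -> STOP

Answer: MGQIER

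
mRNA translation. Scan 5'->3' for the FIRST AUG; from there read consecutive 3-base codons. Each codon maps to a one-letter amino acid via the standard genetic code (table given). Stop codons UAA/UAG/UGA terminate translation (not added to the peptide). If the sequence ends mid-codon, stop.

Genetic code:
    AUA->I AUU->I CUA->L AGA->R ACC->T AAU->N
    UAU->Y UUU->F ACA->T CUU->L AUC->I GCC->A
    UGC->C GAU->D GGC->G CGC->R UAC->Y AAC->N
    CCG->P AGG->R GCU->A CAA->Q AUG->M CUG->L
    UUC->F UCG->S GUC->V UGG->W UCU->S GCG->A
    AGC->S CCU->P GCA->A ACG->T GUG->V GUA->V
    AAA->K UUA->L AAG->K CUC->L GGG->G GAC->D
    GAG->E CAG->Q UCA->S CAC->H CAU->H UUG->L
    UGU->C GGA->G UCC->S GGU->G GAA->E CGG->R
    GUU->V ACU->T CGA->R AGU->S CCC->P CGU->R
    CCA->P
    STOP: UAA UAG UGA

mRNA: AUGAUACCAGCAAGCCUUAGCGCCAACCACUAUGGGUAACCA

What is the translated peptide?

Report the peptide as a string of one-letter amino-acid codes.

start AUG at pos 0
pos 0: AUG -> M; peptide=M
pos 3: AUA -> I; peptide=MI
pos 6: CCA -> P; peptide=MIP
pos 9: GCA -> A; peptide=MIPA
pos 12: AGC -> S; peptide=MIPAS
pos 15: CUU -> L; peptide=MIPASL
pos 18: AGC -> S; peptide=MIPASLS
pos 21: GCC -> A; peptide=MIPASLSA
pos 24: AAC -> N; peptide=MIPASLSAN
pos 27: CAC -> H; peptide=MIPASLSANH
pos 30: UAU -> Y; peptide=MIPASLSANHY
pos 33: GGG -> G; peptide=MIPASLSANHYG
pos 36: UAA -> STOP

Answer: MIPASLSANHYG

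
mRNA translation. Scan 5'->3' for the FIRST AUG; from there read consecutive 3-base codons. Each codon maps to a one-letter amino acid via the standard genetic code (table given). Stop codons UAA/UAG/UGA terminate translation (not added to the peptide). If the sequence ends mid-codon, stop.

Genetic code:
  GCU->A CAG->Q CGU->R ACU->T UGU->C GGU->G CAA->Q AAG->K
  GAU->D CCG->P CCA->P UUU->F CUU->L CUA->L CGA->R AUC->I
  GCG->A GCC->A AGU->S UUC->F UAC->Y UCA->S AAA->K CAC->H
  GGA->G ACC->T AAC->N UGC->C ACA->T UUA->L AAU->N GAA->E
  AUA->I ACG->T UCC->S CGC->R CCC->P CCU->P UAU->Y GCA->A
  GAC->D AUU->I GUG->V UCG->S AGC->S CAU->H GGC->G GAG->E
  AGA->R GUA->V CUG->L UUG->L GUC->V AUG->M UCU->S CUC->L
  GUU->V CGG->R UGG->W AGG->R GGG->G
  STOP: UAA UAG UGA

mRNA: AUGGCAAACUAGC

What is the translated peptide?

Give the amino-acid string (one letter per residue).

Answer: MAN

Derivation:
start AUG at pos 0
pos 0: AUG -> M; peptide=M
pos 3: GCA -> A; peptide=MA
pos 6: AAC -> N; peptide=MAN
pos 9: UAG -> STOP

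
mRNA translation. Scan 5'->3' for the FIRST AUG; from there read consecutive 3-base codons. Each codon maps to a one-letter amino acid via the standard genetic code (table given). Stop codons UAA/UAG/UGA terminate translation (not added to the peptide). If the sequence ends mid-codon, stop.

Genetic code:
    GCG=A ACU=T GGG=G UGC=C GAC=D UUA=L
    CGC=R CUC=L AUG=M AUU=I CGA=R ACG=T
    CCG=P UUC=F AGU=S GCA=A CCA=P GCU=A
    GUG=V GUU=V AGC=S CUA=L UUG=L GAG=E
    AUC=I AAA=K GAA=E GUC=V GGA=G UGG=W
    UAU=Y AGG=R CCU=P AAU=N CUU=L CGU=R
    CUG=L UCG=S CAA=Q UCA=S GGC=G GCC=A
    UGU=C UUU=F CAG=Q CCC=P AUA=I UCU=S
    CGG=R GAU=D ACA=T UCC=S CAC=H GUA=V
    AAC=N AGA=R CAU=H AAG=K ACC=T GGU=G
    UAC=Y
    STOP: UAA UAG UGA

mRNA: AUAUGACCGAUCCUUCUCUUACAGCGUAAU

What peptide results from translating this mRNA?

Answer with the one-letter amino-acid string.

Answer: MTDPSLTA

Derivation:
start AUG at pos 2
pos 2: AUG -> M; peptide=M
pos 5: ACC -> T; peptide=MT
pos 8: GAU -> D; peptide=MTD
pos 11: CCU -> P; peptide=MTDP
pos 14: UCU -> S; peptide=MTDPS
pos 17: CUU -> L; peptide=MTDPSL
pos 20: ACA -> T; peptide=MTDPSLT
pos 23: GCG -> A; peptide=MTDPSLTA
pos 26: UAA -> STOP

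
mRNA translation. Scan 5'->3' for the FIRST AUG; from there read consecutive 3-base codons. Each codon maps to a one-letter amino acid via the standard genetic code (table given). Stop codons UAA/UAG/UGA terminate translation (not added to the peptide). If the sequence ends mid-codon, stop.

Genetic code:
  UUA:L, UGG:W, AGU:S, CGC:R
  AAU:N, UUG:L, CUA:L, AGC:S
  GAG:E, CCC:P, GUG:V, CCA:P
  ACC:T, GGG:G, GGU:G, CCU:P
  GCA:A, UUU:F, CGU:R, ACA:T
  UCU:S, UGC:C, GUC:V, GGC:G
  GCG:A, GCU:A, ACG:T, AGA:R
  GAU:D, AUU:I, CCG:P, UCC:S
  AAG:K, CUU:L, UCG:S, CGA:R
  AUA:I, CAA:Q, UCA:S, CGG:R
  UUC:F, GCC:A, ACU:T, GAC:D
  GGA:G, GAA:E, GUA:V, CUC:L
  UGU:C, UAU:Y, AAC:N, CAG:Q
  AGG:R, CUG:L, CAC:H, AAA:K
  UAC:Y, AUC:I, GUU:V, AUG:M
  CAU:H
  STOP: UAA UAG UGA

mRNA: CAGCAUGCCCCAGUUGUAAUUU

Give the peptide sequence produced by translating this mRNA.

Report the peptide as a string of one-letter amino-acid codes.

start AUG at pos 4
pos 4: AUG -> M; peptide=M
pos 7: CCC -> P; peptide=MP
pos 10: CAG -> Q; peptide=MPQ
pos 13: UUG -> L; peptide=MPQL
pos 16: UAA -> STOP

Answer: MPQL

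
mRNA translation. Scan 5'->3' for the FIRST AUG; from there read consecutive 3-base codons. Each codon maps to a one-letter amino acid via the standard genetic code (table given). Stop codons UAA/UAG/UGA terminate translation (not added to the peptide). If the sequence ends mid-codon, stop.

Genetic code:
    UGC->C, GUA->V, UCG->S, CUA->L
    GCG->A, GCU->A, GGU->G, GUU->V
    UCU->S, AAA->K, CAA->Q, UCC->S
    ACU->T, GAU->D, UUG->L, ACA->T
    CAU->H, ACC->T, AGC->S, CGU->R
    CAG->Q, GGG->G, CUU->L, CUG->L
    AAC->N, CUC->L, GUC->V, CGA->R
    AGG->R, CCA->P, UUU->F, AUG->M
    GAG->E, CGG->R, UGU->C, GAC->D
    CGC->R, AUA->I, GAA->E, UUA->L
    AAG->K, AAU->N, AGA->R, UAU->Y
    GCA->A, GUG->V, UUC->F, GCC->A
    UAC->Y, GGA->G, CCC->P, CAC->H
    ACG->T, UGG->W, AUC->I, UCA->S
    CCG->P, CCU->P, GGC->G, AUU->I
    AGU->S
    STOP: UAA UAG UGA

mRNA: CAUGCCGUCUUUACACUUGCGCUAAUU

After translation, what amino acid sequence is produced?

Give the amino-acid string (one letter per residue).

Answer: MPSLHLR

Derivation:
start AUG at pos 1
pos 1: AUG -> M; peptide=M
pos 4: CCG -> P; peptide=MP
pos 7: UCU -> S; peptide=MPS
pos 10: UUA -> L; peptide=MPSL
pos 13: CAC -> H; peptide=MPSLH
pos 16: UUG -> L; peptide=MPSLHL
pos 19: CGC -> R; peptide=MPSLHLR
pos 22: UAA -> STOP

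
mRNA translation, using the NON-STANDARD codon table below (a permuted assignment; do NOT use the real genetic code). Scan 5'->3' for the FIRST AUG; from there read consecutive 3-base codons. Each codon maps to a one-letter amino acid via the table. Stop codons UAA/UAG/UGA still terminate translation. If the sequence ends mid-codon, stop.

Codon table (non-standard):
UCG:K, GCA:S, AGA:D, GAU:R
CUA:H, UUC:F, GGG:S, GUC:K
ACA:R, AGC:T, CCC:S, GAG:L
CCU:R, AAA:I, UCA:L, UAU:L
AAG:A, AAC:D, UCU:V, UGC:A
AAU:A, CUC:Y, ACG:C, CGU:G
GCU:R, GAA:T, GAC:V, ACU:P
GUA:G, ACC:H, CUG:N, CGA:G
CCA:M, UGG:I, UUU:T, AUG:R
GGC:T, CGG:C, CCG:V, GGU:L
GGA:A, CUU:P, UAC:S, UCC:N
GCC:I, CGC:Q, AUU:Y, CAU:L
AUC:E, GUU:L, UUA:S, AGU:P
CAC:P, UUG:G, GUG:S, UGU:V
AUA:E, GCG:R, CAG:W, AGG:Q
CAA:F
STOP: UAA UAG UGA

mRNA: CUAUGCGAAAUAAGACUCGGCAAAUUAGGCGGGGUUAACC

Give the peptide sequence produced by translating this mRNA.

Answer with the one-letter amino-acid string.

Answer: RGAAPCFYQCL

Derivation:
start AUG at pos 2
pos 2: AUG -> R; peptide=R
pos 5: CGA -> G; peptide=RG
pos 8: AAU -> A; peptide=RGA
pos 11: AAG -> A; peptide=RGAA
pos 14: ACU -> P; peptide=RGAAP
pos 17: CGG -> C; peptide=RGAAPC
pos 20: CAA -> F; peptide=RGAAPCF
pos 23: AUU -> Y; peptide=RGAAPCFY
pos 26: AGG -> Q; peptide=RGAAPCFYQ
pos 29: CGG -> C; peptide=RGAAPCFYQC
pos 32: GGU -> L; peptide=RGAAPCFYQCL
pos 35: UAA -> STOP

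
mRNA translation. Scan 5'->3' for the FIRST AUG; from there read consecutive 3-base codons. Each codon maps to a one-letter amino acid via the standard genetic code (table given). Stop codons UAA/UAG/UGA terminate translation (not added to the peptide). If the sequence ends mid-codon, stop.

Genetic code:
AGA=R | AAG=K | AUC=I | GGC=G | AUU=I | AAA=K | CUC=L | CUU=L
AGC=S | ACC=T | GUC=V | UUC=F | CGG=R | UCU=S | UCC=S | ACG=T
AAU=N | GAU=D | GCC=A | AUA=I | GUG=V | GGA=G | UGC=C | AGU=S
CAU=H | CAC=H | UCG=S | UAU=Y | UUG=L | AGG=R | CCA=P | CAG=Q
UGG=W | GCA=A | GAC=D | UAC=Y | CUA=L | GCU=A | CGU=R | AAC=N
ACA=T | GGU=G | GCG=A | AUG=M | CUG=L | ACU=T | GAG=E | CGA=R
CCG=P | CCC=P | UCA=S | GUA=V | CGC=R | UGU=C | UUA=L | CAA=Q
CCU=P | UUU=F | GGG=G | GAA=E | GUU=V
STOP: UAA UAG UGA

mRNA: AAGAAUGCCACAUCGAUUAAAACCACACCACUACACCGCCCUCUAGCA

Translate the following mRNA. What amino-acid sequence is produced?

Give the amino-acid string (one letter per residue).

start AUG at pos 4
pos 4: AUG -> M; peptide=M
pos 7: CCA -> P; peptide=MP
pos 10: CAU -> H; peptide=MPH
pos 13: CGA -> R; peptide=MPHR
pos 16: UUA -> L; peptide=MPHRL
pos 19: AAA -> K; peptide=MPHRLK
pos 22: CCA -> P; peptide=MPHRLKP
pos 25: CAC -> H; peptide=MPHRLKPH
pos 28: CAC -> H; peptide=MPHRLKPHH
pos 31: UAC -> Y; peptide=MPHRLKPHHY
pos 34: ACC -> T; peptide=MPHRLKPHHYT
pos 37: GCC -> A; peptide=MPHRLKPHHYTA
pos 40: CUC -> L; peptide=MPHRLKPHHYTAL
pos 43: UAG -> STOP

Answer: MPHRLKPHHYTAL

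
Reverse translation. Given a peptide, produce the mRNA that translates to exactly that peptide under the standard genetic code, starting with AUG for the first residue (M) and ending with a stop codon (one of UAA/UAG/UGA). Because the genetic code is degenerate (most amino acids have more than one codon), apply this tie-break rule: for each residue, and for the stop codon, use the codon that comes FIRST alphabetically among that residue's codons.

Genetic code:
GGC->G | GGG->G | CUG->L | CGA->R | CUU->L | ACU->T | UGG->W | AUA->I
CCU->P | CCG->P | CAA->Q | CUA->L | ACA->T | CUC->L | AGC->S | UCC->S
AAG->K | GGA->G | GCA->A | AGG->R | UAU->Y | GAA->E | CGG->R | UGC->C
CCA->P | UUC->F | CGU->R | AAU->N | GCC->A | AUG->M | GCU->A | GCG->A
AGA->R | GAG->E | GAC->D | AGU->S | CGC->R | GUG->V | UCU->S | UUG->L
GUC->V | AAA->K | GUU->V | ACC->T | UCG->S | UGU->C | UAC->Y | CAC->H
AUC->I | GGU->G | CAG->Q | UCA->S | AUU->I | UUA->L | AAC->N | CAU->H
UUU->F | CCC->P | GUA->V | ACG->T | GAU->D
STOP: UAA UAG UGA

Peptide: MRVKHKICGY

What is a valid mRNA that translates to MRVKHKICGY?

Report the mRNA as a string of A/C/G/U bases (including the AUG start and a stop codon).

Answer: mRNA: AUGAGAGUAAAACACAAAAUAUGCGGAUACUAA

Derivation:
residue 1: M -> AUG (start codon)
residue 2: R codons sorted = AGA,AGG,CGA,CGC,CGG,CGU -> pick first = AGA
residue 3: V codons sorted = GUA,GUC,GUG,GUU -> pick first = GUA
residue 4: K codons sorted = AAA,AAG -> pick first = AAA
residue 5: H codons sorted = CAC,CAU -> pick first = CAC
residue 6: K codons sorted = AAA,AAG -> pick first = AAA
residue 7: I codons sorted = AUA,AUC,AUU -> pick first = AUA
residue 8: C codons sorted = UGC,UGU -> pick first = UGC
residue 9: G codons sorted = GGA,GGC,GGG,GGU -> pick first = GGA
residue 10: Y codons sorted = UAC,UAU -> pick first = UAC
terminator: stop codons sorted = UAA,UAG,UGA -> pick first = UAA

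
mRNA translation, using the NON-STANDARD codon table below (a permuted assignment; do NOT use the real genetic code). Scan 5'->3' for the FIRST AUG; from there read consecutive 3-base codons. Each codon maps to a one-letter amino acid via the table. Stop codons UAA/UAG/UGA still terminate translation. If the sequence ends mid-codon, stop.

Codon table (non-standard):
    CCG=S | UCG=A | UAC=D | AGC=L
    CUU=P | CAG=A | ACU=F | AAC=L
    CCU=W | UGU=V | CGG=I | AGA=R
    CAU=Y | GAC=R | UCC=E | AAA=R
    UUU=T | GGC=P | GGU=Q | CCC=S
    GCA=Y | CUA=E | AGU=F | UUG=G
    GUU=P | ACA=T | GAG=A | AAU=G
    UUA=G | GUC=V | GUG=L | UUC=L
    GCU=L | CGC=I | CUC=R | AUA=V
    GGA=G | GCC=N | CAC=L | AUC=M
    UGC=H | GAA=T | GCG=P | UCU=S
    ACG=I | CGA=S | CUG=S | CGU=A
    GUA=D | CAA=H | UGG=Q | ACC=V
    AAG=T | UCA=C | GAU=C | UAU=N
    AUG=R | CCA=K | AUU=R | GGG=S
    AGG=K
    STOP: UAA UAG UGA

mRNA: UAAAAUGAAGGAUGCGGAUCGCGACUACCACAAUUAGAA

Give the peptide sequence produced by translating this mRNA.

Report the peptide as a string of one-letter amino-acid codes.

Answer: RTCPCIRDLG

Derivation:
start AUG at pos 4
pos 4: AUG -> R; peptide=R
pos 7: AAG -> T; peptide=RT
pos 10: GAU -> C; peptide=RTC
pos 13: GCG -> P; peptide=RTCP
pos 16: GAU -> C; peptide=RTCPC
pos 19: CGC -> I; peptide=RTCPCI
pos 22: GAC -> R; peptide=RTCPCIR
pos 25: UAC -> D; peptide=RTCPCIRD
pos 28: CAC -> L; peptide=RTCPCIRDL
pos 31: AAU -> G; peptide=RTCPCIRDLG
pos 34: UAG -> STOP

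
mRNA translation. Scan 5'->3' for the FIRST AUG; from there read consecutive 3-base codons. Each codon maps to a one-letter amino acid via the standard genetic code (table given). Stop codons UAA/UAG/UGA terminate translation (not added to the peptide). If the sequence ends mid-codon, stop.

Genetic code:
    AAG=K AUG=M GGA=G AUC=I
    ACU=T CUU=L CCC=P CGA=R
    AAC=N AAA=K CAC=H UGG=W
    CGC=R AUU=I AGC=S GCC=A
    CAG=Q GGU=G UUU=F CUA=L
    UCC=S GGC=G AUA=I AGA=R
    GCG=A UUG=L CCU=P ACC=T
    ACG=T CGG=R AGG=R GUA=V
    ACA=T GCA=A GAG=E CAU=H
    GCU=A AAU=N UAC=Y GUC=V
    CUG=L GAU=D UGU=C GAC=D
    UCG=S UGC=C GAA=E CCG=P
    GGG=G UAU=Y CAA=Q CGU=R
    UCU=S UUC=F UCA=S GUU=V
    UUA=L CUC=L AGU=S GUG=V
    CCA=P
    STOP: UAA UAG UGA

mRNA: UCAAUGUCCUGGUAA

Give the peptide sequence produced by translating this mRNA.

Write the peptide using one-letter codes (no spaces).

Answer: MSW

Derivation:
start AUG at pos 3
pos 3: AUG -> M; peptide=M
pos 6: UCC -> S; peptide=MS
pos 9: UGG -> W; peptide=MSW
pos 12: UAA -> STOP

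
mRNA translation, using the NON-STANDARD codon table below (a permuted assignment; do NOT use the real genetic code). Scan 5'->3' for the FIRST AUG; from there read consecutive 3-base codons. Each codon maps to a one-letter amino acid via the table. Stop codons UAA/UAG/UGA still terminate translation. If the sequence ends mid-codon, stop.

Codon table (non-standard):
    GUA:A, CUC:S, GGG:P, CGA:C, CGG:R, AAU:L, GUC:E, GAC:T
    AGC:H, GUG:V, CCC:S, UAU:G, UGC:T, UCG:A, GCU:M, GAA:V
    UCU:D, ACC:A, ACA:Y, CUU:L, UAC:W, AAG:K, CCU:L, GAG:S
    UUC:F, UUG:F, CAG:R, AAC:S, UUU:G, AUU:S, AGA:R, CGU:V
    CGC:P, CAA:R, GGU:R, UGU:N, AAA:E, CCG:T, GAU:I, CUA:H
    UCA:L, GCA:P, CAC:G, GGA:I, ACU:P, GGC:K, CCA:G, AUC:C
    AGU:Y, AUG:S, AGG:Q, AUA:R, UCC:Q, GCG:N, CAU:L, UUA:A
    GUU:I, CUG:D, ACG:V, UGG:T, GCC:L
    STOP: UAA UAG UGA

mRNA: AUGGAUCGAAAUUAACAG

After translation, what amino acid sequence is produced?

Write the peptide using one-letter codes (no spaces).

Answer: SICL

Derivation:
start AUG at pos 0
pos 0: AUG -> S; peptide=S
pos 3: GAU -> I; peptide=SI
pos 6: CGA -> C; peptide=SIC
pos 9: AAU -> L; peptide=SICL
pos 12: UAA -> STOP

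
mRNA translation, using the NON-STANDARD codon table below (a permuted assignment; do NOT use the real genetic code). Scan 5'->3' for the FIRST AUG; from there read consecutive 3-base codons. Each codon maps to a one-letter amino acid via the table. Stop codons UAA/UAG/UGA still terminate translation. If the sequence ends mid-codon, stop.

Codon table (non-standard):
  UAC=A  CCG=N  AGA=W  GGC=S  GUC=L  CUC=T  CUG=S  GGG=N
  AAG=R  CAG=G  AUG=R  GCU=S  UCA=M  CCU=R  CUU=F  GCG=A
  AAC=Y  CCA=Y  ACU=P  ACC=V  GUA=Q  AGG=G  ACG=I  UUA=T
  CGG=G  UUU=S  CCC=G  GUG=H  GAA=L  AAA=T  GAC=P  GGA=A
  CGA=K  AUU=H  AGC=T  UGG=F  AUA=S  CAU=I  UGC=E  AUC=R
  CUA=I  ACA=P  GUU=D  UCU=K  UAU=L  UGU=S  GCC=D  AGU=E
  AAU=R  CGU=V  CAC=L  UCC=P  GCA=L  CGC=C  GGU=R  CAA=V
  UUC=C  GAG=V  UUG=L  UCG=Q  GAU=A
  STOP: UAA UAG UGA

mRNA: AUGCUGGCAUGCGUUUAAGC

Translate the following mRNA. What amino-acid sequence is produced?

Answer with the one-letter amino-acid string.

Answer: RSLED

Derivation:
start AUG at pos 0
pos 0: AUG -> R; peptide=R
pos 3: CUG -> S; peptide=RS
pos 6: GCA -> L; peptide=RSL
pos 9: UGC -> E; peptide=RSLE
pos 12: GUU -> D; peptide=RSLED
pos 15: UAA -> STOP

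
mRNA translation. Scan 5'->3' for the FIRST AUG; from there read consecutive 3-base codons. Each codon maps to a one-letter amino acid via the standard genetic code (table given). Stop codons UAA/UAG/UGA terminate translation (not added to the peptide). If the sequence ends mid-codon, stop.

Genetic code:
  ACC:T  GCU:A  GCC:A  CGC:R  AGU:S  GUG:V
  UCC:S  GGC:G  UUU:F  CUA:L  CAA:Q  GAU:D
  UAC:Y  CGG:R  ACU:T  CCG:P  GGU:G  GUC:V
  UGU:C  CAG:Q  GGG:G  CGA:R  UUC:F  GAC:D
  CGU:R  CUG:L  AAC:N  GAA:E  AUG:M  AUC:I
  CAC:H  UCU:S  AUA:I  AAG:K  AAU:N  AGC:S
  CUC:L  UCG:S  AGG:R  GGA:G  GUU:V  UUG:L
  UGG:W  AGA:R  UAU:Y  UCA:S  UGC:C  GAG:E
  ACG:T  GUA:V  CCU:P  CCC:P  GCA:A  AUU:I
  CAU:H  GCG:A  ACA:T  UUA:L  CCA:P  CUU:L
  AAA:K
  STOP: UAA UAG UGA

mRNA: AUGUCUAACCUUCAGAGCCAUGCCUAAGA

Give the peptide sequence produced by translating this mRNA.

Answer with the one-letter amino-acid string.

Answer: MSNLQSHA

Derivation:
start AUG at pos 0
pos 0: AUG -> M; peptide=M
pos 3: UCU -> S; peptide=MS
pos 6: AAC -> N; peptide=MSN
pos 9: CUU -> L; peptide=MSNL
pos 12: CAG -> Q; peptide=MSNLQ
pos 15: AGC -> S; peptide=MSNLQS
pos 18: CAU -> H; peptide=MSNLQSH
pos 21: GCC -> A; peptide=MSNLQSHA
pos 24: UAA -> STOP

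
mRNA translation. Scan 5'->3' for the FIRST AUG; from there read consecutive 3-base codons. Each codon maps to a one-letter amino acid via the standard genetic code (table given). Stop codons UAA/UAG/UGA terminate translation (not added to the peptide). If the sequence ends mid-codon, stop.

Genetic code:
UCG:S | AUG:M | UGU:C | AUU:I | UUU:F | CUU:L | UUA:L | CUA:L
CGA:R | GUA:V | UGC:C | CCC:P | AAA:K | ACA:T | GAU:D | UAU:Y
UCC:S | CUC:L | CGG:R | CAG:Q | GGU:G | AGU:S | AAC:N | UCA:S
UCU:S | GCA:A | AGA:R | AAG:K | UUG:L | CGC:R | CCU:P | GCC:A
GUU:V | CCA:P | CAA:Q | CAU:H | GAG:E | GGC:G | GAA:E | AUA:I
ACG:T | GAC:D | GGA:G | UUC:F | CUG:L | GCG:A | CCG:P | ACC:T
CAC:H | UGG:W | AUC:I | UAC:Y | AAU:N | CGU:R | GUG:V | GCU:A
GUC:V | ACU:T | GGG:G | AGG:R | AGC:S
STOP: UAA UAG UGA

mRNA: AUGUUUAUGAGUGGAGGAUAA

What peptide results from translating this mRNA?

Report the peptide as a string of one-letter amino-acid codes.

start AUG at pos 0
pos 0: AUG -> M; peptide=M
pos 3: UUU -> F; peptide=MF
pos 6: AUG -> M; peptide=MFM
pos 9: AGU -> S; peptide=MFMS
pos 12: GGA -> G; peptide=MFMSG
pos 15: GGA -> G; peptide=MFMSGG
pos 18: UAA -> STOP

Answer: MFMSGG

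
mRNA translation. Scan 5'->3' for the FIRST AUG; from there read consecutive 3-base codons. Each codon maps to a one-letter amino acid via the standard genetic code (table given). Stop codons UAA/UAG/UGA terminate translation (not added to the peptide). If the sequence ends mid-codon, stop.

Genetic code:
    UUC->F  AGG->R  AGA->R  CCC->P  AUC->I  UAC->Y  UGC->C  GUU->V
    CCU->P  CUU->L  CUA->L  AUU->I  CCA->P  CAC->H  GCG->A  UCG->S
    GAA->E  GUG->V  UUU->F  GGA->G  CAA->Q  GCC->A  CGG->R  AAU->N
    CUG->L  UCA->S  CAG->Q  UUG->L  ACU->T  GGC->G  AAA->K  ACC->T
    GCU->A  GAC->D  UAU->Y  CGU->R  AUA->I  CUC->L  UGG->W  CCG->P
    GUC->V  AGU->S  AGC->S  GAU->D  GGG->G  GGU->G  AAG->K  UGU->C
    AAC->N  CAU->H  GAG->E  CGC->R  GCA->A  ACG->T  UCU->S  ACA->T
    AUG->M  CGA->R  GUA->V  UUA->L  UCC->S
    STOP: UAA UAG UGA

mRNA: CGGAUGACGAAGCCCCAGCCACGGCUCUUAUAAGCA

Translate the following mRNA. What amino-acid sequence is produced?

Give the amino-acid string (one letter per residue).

Answer: MTKPQPRLL

Derivation:
start AUG at pos 3
pos 3: AUG -> M; peptide=M
pos 6: ACG -> T; peptide=MT
pos 9: AAG -> K; peptide=MTK
pos 12: CCC -> P; peptide=MTKP
pos 15: CAG -> Q; peptide=MTKPQ
pos 18: CCA -> P; peptide=MTKPQP
pos 21: CGG -> R; peptide=MTKPQPR
pos 24: CUC -> L; peptide=MTKPQPRL
pos 27: UUA -> L; peptide=MTKPQPRLL
pos 30: UAA -> STOP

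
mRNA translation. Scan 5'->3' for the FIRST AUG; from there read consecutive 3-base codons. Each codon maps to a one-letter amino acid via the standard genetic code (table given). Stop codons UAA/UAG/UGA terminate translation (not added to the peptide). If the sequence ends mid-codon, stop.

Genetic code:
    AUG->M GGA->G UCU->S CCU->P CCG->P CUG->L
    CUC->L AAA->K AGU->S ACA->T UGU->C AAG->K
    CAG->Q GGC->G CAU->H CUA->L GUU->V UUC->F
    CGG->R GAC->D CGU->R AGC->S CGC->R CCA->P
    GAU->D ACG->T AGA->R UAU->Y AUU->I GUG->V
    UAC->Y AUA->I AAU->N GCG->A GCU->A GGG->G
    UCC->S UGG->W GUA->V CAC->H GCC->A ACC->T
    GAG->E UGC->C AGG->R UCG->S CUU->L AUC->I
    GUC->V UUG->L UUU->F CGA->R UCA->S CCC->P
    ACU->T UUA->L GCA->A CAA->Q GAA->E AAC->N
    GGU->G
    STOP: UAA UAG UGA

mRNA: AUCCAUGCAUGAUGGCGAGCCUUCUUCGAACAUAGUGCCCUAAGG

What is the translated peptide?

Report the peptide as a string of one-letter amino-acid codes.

start AUG at pos 4
pos 4: AUG -> M; peptide=M
pos 7: CAU -> H; peptide=MH
pos 10: GAU -> D; peptide=MHD
pos 13: GGC -> G; peptide=MHDG
pos 16: GAG -> E; peptide=MHDGE
pos 19: CCU -> P; peptide=MHDGEP
pos 22: UCU -> S; peptide=MHDGEPS
pos 25: UCG -> S; peptide=MHDGEPSS
pos 28: AAC -> N; peptide=MHDGEPSSN
pos 31: AUA -> I; peptide=MHDGEPSSNI
pos 34: GUG -> V; peptide=MHDGEPSSNIV
pos 37: CCC -> P; peptide=MHDGEPSSNIVP
pos 40: UAA -> STOP

Answer: MHDGEPSSNIVP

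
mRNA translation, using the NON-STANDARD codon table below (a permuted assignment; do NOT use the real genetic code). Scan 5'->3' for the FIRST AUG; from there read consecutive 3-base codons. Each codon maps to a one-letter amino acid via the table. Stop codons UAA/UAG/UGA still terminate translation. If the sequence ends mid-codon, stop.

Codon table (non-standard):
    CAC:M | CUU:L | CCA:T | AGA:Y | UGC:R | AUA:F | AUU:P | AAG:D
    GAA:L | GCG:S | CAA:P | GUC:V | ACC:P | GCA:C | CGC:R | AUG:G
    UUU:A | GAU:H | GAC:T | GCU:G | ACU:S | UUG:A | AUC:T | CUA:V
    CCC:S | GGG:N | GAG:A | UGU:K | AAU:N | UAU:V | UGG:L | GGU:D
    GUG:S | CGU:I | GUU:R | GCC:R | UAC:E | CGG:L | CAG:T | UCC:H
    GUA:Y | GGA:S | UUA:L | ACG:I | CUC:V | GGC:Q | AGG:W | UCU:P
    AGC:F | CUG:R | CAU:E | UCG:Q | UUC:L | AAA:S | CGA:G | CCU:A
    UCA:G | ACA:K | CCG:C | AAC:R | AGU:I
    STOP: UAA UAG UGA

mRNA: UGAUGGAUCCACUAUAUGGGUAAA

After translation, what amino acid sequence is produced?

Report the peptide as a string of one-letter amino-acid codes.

start AUG at pos 2
pos 2: AUG -> G; peptide=G
pos 5: GAU -> H; peptide=GH
pos 8: CCA -> T; peptide=GHT
pos 11: CUA -> V; peptide=GHTV
pos 14: UAU -> V; peptide=GHTVV
pos 17: GGG -> N; peptide=GHTVVN
pos 20: UAA -> STOP

Answer: GHTVVN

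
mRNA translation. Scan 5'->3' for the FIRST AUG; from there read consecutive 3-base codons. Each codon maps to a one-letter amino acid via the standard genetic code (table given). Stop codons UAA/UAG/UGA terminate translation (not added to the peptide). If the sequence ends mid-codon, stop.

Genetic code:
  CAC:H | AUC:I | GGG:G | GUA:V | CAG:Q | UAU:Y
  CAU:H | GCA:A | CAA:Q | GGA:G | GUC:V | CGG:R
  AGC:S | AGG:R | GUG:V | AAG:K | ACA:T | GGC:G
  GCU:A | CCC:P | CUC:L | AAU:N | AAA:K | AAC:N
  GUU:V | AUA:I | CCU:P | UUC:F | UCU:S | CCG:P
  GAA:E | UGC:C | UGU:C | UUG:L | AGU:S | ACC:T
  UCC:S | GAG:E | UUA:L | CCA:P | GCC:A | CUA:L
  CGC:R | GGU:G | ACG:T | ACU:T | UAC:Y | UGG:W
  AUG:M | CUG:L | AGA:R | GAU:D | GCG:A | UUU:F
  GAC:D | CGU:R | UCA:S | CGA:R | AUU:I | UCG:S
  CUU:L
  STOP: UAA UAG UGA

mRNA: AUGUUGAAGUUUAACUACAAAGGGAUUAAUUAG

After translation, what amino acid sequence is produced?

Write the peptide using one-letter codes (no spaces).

start AUG at pos 0
pos 0: AUG -> M; peptide=M
pos 3: UUG -> L; peptide=ML
pos 6: AAG -> K; peptide=MLK
pos 9: UUU -> F; peptide=MLKF
pos 12: AAC -> N; peptide=MLKFN
pos 15: UAC -> Y; peptide=MLKFNY
pos 18: AAA -> K; peptide=MLKFNYK
pos 21: GGG -> G; peptide=MLKFNYKG
pos 24: AUU -> I; peptide=MLKFNYKGI
pos 27: AAU -> N; peptide=MLKFNYKGIN
pos 30: UAG -> STOP

Answer: MLKFNYKGIN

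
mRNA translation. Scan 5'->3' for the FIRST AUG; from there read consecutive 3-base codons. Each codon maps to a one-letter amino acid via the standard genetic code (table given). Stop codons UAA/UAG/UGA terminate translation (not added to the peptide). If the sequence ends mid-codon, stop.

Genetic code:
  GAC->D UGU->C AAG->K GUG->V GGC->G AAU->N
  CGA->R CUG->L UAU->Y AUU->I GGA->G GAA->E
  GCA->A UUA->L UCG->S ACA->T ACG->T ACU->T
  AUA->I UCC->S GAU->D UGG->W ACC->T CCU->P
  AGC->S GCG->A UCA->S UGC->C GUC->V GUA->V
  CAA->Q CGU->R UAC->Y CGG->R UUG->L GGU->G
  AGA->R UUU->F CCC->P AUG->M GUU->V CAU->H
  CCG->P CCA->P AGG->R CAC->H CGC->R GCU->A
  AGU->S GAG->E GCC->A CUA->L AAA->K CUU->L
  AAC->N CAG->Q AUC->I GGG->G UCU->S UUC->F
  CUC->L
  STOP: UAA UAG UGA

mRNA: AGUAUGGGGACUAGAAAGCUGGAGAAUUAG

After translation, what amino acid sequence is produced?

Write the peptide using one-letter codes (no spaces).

start AUG at pos 3
pos 3: AUG -> M; peptide=M
pos 6: GGG -> G; peptide=MG
pos 9: ACU -> T; peptide=MGT
pos 12: AGA -> R; peptide=MGTR
pos 15: AAG -> K; peptide=MGTRK
pos 18: CUG -> L; peptide=MGTRKL
pos 21: GAG -> E; peptide=MGTRKLE
pos 24: AAU -> N; peptide=MGTRKLEN
pos 27: UAG -> STOP

Answer: MGTRKLEN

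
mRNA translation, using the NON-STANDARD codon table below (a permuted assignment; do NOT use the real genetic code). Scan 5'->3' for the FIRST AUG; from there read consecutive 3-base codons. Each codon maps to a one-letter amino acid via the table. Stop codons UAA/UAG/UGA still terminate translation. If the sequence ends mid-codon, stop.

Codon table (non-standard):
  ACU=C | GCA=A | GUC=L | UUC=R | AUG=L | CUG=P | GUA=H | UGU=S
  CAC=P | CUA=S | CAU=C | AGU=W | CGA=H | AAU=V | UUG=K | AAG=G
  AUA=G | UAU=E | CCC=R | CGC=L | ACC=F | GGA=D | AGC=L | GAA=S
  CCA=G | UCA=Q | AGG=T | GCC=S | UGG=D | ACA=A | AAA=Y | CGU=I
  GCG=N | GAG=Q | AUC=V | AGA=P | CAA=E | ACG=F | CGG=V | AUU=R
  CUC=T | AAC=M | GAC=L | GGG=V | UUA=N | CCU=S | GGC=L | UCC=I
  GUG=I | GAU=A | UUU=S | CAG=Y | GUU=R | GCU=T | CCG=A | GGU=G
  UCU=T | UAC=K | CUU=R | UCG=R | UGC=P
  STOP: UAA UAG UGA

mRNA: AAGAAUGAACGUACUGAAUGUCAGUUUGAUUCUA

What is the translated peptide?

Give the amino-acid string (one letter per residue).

start AUG at pos 4
pos 4: AUG -> L; peptide=L
pos 7: AAC -> M; peptide=LM
pos 10: GUA -> H; peptide=LMH
pos 13: CUG -> P; peptide=LMHP
pos 16: AAU -> V; peptide=LMHPV
pos 19: GUC -> L; peptide=LMHPVL
pos 22: AGU -> W; peptide=LMHPVLW
pos 25: UUG -> K; peptide=LMHPVLWK
pos 28: AUU -> R; peptide=LMHPVLWKR
pos 31: CUA -> S; peptide=LMHPVLWKRS
pos 34: only 0 nt remain (<3), stop (end of mRNA)

Answer: LMHPVLWKRS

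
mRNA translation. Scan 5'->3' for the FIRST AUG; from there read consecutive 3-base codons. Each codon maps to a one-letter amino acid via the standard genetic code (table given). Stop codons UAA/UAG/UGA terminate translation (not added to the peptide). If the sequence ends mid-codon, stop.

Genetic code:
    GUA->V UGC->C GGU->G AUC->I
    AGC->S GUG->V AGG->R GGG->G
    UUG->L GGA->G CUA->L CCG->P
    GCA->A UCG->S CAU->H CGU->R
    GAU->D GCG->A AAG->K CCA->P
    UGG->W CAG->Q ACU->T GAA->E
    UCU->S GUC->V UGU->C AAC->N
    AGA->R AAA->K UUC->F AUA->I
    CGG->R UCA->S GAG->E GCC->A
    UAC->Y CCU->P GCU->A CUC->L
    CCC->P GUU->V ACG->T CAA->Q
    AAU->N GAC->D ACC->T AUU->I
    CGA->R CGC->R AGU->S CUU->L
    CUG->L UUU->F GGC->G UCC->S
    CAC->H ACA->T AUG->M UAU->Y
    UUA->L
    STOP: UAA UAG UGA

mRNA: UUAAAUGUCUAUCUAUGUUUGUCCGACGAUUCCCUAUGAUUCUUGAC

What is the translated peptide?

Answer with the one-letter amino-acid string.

start AUG at pos 4
pos 4: AUG -> M; peptide=M
pos 7: UCU -> S; peptide=MS
pos 10: AUC -> I; peptide=MSI
pos 13: UAU -> Y; peptide=MSIY
pos 16: GUU -> V; peptide=MSIYV
pos 19: UGU -> C; peptide=MSIYVC
pos 22: CCG -> P; peptide=MSIYVCP
pos 25: ACG -> T; peptide=MSIYVCPT
pos 28: AUU -> I; peptide=MSIYVCPTI
pos 31: CCC -> P; peptide=MSIYVCPTIP
pos 34: UAU -> Y; peptide=MSIYVCPTIPY
pos 37: GAU -> D; peptide=MSIYVCPTIPYD
pos 40: UCU -> S; peptide=MSIYVCPTIPYDS
pos 43: UGA -> STOP

Answer: MSIYVCPTIPYDS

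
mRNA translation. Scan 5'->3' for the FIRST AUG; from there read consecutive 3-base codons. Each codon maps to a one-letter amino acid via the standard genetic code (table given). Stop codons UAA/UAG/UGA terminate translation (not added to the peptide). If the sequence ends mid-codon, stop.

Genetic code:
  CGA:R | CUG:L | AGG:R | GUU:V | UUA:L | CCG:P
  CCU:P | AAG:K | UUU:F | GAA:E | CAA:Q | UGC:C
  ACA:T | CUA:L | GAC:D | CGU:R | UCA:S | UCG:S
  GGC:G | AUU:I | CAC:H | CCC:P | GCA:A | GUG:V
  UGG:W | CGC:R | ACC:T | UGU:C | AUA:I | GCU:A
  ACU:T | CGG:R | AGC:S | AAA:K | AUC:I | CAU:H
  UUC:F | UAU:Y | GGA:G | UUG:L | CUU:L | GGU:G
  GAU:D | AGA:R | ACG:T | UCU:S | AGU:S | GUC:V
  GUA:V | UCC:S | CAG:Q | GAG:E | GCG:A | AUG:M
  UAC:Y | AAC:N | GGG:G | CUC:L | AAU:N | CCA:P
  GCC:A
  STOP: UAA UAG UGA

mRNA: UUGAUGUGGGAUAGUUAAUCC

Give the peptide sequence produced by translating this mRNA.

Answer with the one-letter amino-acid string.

start AUG at pos 3
pos 3: AUG -> M; peptide=M
pos 6: UGG -> W; peptide=MW
pos 9: GAU -> D; peptide=MWD
pos 12: AGU -> S; peptide=MWDS
pos 15: UAA -> STOP

Answer: MWDS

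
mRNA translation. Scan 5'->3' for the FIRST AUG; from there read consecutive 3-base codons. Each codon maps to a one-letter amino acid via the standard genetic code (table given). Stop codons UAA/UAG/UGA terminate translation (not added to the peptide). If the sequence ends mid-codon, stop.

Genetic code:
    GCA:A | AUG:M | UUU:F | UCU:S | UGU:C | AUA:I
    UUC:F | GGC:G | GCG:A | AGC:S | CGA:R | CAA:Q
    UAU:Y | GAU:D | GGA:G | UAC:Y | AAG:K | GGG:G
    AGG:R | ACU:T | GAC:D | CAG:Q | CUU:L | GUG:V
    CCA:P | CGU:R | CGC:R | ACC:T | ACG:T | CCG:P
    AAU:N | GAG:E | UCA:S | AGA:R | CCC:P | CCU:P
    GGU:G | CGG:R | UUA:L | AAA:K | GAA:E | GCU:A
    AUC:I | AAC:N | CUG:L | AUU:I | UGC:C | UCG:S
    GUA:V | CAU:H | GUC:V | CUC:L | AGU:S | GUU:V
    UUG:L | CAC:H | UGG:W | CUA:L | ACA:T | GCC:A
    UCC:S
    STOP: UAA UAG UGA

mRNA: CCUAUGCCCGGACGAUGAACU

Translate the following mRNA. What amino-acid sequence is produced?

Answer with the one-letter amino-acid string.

start AUG at pos 3
pos 3: AUG -> M; peptide=M
pos 6: CCC -> P; peptide=MP
pos 9: GGA -> G; peptide=MPG
pos 12: CGA -> R; peptide=MPGR
pos 15: UGA -> STOP

Answer: MPGR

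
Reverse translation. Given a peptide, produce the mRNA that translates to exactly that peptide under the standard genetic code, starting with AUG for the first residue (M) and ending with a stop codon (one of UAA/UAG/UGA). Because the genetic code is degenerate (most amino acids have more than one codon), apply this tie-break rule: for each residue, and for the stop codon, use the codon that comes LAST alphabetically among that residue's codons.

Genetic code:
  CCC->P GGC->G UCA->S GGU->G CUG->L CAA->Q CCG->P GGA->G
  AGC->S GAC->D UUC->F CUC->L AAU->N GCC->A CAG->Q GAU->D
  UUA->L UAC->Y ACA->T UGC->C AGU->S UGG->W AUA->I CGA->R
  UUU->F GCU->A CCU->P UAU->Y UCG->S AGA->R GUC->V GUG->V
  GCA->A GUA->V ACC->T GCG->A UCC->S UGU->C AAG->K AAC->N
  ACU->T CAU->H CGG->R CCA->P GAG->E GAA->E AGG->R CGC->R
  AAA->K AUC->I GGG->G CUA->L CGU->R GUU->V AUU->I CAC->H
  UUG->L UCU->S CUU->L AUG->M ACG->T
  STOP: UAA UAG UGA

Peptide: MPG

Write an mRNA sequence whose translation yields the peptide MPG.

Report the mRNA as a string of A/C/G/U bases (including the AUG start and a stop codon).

residue 1: M -> AUG (start codon)
residue 2: P codons sorted = CCA,CCC,CCG,CCU -> pick last = CCU
residue 3: G codons sorted = GGA,GGC,GGG,GGU -> pick last = GGU
terminator: stop codons sorted = UAA,UAG,UGA -> pick last = UGA

Answer: mRNA: AUGCCUGGUUGA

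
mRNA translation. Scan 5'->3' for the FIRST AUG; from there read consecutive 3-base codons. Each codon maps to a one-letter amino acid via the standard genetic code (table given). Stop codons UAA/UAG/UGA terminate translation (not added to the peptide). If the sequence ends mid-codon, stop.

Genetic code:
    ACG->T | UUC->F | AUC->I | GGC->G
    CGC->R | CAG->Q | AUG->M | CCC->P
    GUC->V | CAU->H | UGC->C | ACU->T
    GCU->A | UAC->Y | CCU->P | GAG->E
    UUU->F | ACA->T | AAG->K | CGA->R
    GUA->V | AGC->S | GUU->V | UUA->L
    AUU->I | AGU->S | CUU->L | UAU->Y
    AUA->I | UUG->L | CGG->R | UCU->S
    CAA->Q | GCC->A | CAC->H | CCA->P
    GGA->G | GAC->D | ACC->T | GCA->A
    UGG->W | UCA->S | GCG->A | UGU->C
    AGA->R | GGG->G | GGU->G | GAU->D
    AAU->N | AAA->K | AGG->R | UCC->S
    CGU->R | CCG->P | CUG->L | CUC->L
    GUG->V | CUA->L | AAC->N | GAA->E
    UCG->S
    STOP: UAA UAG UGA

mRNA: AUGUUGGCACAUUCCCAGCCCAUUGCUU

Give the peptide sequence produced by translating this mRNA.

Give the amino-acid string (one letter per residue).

start AUG at pos 0
pos 0: AUG -> M; peptide=M
pos 3: UUG -> L; peptide=ML
pos 6: GCA -> A; peptide=MLA
pos 9: CAU -> H; peptide=MLAH
pos 12: UCC -> S; peptide=MLAHS
pos 15: CAG -> Q; peptide=MLAHSQ
pos 18: CCC -> P; peptide=MLAHSQP
pos 21: AUU -> I; peptide=MLAHSQPI
pos 24: GCU -> A; peptide=MLAHSQPIA
pos 27: only 1 nt remain (<3), stop (end of mRNA)

Answer: MLAHSQPIA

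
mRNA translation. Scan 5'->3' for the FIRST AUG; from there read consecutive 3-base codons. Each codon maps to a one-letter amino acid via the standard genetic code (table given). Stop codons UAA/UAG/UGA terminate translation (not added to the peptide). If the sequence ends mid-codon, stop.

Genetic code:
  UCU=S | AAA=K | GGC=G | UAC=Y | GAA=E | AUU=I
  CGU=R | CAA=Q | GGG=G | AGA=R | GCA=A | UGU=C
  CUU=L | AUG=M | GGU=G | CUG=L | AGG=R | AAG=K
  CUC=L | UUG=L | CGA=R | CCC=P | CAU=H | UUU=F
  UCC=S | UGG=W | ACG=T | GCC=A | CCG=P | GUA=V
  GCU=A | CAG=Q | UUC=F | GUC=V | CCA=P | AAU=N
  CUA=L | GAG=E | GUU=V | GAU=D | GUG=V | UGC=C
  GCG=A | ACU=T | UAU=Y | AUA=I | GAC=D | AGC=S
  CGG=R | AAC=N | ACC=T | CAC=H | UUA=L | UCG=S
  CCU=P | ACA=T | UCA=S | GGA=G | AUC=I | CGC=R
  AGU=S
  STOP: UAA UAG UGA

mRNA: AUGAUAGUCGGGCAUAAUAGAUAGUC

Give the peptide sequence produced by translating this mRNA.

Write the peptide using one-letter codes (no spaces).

start AUG at pos 0
pos 0: AUG -> M; peptide=M
pos 3: AUA -> I; peptide=MI
pos 6: GUC -> V; peptide=MIV
pos 9: GGG -> G; peptide=MIVG
pos 12: CAU -> H; peptide=MIVGH
pos 15: AAU -> N; peptide=MIVGHN
pos 18: AGA -> R; peptide=MIVGHNR
pos 21: UAG -> STOP

Answer: MIVGHNR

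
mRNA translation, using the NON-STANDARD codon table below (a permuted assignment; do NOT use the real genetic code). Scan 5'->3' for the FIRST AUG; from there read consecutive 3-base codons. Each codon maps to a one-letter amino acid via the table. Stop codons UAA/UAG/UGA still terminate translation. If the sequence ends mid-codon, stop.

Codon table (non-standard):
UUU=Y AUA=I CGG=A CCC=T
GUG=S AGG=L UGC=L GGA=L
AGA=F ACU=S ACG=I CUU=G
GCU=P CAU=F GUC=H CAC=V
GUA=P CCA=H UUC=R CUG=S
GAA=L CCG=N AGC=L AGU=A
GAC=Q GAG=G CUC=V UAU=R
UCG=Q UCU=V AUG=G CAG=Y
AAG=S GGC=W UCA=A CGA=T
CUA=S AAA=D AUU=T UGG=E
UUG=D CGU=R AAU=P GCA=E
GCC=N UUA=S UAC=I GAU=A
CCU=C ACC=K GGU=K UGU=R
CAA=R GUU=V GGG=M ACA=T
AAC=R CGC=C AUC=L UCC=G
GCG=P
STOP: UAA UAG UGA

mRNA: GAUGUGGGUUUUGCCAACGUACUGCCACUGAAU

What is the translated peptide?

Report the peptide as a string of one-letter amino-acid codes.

start AUG at pos 1
pos 1: AUG -> G; peptide=G
pos 4: UGG -> E; peptide=GE
pos 7: GUU -> V; peptide=GEV
pos 10: UUG -> D; peptide=GEVD
pos 13: CCA -> H; peptide=GEVDH
pos 16: ACG -> I; peptide=GEVDHI
pos 19: UAC -> I; peptide=GEVDHII
pos 22: UGC -> L; peptide=GEVDHIIL
pos 25: CAC -> V; peptide=GEVDHIILV
pos 28: UGA -> STOP

Answer: GEVDHIILV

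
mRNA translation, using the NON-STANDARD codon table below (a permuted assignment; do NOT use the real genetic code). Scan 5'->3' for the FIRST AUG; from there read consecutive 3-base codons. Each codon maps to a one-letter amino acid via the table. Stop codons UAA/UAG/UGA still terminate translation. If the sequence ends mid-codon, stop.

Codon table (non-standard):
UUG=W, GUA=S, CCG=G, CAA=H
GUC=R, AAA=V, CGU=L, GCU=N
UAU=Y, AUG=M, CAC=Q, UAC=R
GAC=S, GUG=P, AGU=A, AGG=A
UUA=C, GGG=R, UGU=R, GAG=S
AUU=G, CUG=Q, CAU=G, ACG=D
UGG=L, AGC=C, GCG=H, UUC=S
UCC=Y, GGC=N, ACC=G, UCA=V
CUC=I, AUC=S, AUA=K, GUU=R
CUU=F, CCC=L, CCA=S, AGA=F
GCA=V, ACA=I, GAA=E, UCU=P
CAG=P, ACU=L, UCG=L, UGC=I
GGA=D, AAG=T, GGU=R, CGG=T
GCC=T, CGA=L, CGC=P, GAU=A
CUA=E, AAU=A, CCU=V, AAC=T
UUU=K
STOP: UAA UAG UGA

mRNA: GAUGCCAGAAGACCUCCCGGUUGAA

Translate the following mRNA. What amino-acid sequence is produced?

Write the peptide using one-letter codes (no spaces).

start AUG at pos 1
pos 1: AUG -> M; peptide=M
pos 4: CCA -> S; peptide=MS
pos 7: GAA -> E; peptide=MSE
pos 10: GAC -> S; peptide=MSES
pos 13: CUC -> I; peptide=MSESI
pos 16: CCG -> G; peptide=MSESIG
pos 19: GUU -> R; peptide=MSESIGR
pos 22: GAA -> E; peptide=MSESIGRE
pos 25: only 0 nt remain (<3), stop (end of mRNA)

Answer: MSESIGRE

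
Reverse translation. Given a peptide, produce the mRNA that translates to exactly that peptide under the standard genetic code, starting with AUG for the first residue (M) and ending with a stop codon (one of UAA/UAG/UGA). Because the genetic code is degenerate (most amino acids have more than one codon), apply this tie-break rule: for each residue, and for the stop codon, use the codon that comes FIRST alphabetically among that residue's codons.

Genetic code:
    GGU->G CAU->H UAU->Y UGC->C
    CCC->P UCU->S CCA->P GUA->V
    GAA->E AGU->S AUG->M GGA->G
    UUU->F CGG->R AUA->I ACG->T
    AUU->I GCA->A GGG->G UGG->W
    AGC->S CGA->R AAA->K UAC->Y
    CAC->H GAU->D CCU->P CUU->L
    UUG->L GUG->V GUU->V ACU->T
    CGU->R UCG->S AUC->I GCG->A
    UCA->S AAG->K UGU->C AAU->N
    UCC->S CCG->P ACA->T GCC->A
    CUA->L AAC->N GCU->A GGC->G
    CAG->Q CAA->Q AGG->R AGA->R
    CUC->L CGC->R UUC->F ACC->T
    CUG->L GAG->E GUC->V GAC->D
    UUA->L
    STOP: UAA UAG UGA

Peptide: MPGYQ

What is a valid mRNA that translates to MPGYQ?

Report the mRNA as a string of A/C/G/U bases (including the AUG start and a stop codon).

Answer: mRNA: AUGCCAGGAUACCAAUAA

Derivation:
residue 1: M -> AUG (start codon)
residue 2: P codons sorted = CCA,CCC,CCG,CCU -> pick first = CCA
residue 3: G codons sorted = GGA,GGC,GGG,GGU -> pick first = GGA
residue 4: Y codons sorted = UAC,UAU -> pick first = UAC
residue 5: Q codons sorted = CAA,CAG -> pick first = CAA
terminator: stop codons sorted = UAA,UAG,UGA -> pick first = UAA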